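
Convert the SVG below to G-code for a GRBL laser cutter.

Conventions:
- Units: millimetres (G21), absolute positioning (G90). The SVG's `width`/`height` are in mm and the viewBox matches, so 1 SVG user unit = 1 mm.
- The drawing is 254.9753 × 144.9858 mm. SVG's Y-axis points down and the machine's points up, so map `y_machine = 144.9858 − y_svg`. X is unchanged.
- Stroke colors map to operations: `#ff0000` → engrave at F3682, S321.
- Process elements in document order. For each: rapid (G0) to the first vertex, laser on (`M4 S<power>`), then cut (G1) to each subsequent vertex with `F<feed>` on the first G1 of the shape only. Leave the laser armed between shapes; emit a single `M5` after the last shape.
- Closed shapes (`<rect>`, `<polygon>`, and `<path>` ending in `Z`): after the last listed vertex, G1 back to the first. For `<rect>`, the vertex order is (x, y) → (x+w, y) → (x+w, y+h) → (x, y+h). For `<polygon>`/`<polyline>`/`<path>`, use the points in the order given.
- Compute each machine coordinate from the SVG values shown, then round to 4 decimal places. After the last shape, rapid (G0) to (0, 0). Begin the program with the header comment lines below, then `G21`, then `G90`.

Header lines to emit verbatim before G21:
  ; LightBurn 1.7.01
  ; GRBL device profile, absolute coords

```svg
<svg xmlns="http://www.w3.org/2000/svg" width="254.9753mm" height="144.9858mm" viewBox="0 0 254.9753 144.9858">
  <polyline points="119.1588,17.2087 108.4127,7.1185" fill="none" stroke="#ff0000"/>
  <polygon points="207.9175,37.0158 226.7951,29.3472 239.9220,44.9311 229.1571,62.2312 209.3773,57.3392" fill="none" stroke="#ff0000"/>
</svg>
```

; LightBurn 1.7.01
; GRBL device profile, absolute coords
G21
G90
G0 X119.1588 Y127.7771
M4 S321
G1 X108.4127 Y137.8673 F3682
G0 X207.9175 Y107.9700
M4 S321
G1 X226.7951 Y115.6386 F3682
G1 X239.9220 Y100.0547
G1 X229.1571 Y82.7546
G1 X209.3773 Y87.6466
G1 X207.9175 Y107.9700
M5
G0 X0.0000 Y0.0000

viewBox `0 0 254.9753 144.9858` with mm width/height → 1 unit = 1 mm. Flip: y_m = 144.9858 − y_svg.

**Shape 1** — `<polyline>` line segment, stroke `#ff0000` → engrave (S321, F3682). Machine vertices: (119.1588,127.7771) → (108.4127,137.8673). Open path.

**Shape 2** — `<polygon>` regular polygon, stroke `#ff0000` → engrave (S321, F3682). Machine vertices: (207.9175,107.9700) → (226.7951,115.6386) → (239.9220,100.0547) → (229.1571,82.7546) → (209.3773,87.6466) → (207.9175,107.9700). Closed: final G1 returns to the first vertex.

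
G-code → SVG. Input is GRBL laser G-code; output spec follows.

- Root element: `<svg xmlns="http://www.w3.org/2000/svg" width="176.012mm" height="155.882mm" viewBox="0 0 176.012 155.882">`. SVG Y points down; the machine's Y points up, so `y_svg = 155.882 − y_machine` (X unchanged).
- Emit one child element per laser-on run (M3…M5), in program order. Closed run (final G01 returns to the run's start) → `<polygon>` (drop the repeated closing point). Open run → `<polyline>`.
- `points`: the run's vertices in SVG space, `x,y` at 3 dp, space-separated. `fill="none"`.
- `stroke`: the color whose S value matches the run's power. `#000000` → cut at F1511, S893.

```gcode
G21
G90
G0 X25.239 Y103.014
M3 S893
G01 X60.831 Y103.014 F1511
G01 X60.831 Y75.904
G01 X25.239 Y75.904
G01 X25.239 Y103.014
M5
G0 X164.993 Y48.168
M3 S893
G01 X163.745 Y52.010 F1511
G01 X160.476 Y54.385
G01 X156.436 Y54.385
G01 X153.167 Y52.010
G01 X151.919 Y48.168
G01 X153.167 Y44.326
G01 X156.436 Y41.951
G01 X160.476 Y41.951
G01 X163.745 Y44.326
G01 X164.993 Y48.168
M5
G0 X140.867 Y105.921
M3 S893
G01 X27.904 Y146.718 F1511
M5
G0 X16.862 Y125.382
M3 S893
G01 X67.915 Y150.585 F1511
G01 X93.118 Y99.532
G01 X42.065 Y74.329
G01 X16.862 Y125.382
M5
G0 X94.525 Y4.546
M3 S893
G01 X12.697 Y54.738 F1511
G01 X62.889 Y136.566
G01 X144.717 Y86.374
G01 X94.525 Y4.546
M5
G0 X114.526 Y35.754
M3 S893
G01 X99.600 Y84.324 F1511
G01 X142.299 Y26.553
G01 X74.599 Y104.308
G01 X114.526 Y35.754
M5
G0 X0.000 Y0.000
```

<svg xmlns="http://www.w3.org/2000/svg" width="176.012mm" height="155.882mm" viewBox="0 0 176.012 155.882">
  <polygon points="25.239,52.868 60.831,52.868 60.831,79.978 25.239,79.978" fill="none" stroke="#000000"/>
  <polygon points="164.993,107.714 163.745,103.872 160.476,101.497 156.436,101.497 153.167,103.872 151.919,107.714 153.167,111.556 156.436,113.931 160.476,113.931 163.745,111.556" fill="none" stroke="#000000"/>
  <polyline points="140.867,49.961 27.904,9.164" fill="none" stroke="#000000"/>
  <polygon points="16.862,30.500 67.915,5.297 93.118,56.350 42.065,81.553" fill="none" stroke="#000000"/>
  <polygon points="94.525,151.336 12.697,101.144 62.889,19.316 144.717,69.508" fill="none" stroke="#000000"/>
  <polygon points="114.526,120.128 99.600,71.558 142.299,129.329 74.599,51.574" fill="none" stroke="#000000"/>
</svg>

y_svg = 155.882 − y_m. Every run uses S893, so all elements get stroke `#000000` (cut).

[1] closed run; points: 25.239,52.868 60.831,52.868 60.831,79.978 25.239,79.978

[2] closed run; points: 164.993,107.714 163.745,103.872 160.476,101.497 156.436,101.497 153.167,103.872 151.919,107.714 153.167,111.556 156.436,113.931 160.476,113.931 163.745,111.556

[3] open run; points: 140.867,49.961 27.904,9.164

[4] closed run; points: 16.862,30.500 67.915,5.297 93.118,56.350 42.065,81.553

[5] closed run; points: 94.525,151.336 12.697,101.144 62.889,19.316 144.717,69.508

[6] closed run; points: 114.526,120.128 99.600,71.558 142.299,129.329 74.599,51.574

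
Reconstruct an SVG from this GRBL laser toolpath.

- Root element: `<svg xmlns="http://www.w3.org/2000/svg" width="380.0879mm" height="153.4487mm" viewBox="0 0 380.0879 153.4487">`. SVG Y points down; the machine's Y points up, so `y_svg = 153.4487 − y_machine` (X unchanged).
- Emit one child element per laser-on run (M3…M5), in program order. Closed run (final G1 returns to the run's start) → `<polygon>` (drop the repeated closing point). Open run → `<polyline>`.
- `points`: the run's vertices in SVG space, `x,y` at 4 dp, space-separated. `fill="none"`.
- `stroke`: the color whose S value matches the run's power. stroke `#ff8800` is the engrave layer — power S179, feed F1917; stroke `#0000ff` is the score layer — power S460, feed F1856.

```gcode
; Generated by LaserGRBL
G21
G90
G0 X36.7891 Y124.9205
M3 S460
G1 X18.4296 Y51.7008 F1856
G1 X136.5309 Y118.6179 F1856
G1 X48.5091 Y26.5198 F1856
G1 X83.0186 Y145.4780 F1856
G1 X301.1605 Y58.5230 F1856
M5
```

Machine Y-up, SVG Y-down with viewBox height 153.4487, so y_svg = 153.4487 − y_machine; X carries over. Every run uses S460, so all elements get stroke `#0000ff` (score).

Run 1: The run is open, so emit a `<polyline>` with points (Y-flipped): 36.7891,28.5282 18.4296,101.7479 136.5309,34.8308 48.5091,126.9289 83.0186,7.9707 301.1605,94.9257.

<svg xmlns="http://www.w3.org/2000/svg" width="380.0879mm" height="153.4487mm" viewBox="0 0 380.0879 153.4487">
  <polyline points="36.7891,28.5282 18.4296,101.7479 136.5309,34.8308 48.5091,126.9289 83.0186,7.9707 301.1605,94.9257" fill="none" stroke="#0000ff"/>
</svg>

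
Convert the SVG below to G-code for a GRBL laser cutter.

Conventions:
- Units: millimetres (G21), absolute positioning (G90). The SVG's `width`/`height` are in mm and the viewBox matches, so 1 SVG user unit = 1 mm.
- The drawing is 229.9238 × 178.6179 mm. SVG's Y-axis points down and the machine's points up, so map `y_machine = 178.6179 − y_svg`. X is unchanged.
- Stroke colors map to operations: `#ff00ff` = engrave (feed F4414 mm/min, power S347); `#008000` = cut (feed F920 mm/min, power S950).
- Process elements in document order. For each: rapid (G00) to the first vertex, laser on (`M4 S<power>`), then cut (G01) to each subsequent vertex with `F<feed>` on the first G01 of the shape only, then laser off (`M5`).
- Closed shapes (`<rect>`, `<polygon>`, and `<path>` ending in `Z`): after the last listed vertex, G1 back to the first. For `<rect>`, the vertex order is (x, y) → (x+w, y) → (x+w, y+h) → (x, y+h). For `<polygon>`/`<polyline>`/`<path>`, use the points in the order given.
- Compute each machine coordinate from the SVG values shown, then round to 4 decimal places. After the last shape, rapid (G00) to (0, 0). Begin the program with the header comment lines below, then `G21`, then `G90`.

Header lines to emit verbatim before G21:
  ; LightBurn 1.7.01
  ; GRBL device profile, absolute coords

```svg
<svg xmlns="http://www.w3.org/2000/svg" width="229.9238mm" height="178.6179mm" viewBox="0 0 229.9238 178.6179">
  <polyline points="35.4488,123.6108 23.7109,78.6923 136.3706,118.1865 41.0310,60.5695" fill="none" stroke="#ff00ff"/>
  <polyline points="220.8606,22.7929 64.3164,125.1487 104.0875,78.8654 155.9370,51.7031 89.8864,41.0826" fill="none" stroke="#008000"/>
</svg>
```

Since the viewBox matches the mm dimensions, user units are millimetres directly. The only transform is the Y-flip y_m = 178.6179 − y_svg.

Shape 1 is a open polyline drawn with `<polyline>`. Its stroke #ff00ff means engrave at S347, F4414. After flipping Y the toolpath is (35.4488,55.0071) → (23.7109,99.9256) → (136.3706,60.4314) → (41.0310,118.0484).

Shape 2 is a open polyline drawn with `<polyline>`. Its stroke #008000 means cut at S950, F920. After flipping Y the toolpath is (220.8606,155.8250) → (64.3164,53.4692) → (104.0875,99.7525) → (155.9370,126.9148) → (89.8864,137.5353).

; LightBurn 1.7.01
; GRBL device profile, absolute coords
G21
G90
G00 X35.4488 Y55.0071
M4 S347
G01 X23.7109 Y99.9256 F4414
G01 X136.3706 Y60.4314
G01 X41.0310 Y118.0484
M5
G00 X220.8606 Y155.8250
M4 S950
G01 X64.3164 Y53.4692 F920
G01 X104.0875 Y99.7525
G01 X155.9370 Y126.9148
G01 X89.8864 Y137.5353
M5
G00 X0.0000 Y0.0000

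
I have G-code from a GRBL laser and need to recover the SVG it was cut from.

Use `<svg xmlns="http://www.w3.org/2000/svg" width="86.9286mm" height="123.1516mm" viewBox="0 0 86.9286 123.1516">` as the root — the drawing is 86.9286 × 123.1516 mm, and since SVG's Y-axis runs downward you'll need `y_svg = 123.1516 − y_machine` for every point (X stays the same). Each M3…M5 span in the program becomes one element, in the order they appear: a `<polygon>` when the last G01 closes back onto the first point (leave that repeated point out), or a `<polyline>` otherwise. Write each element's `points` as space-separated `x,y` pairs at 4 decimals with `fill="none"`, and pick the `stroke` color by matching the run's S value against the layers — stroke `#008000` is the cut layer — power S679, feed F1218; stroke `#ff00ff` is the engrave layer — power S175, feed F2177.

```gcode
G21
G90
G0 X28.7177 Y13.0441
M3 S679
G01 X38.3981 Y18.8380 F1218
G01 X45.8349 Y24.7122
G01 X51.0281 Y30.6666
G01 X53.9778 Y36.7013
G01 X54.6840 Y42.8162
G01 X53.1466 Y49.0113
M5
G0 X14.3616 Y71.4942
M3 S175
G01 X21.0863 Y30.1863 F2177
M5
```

Each laser-on run becomes one SVG element. Flip Y back into SVG space with y_svg = 123.1516 − y_machine.

Run 1: the run's S679 means `#008000` (cut). The run is open, so emit a `<polyline>` with points (Y-flipped): 28.7177,110.1075 38.3981,104.3136 45.8349,98.4394 51.0281,92.4850 53.9778,86.4503 54.6840,80.3354 53.1466,74.1403.

Run 2: S175 ⇒ engrave layer `#ff00ff`. The run is open, so emit a `<polyline>` with points (Y-flipped): 14.3616,51.6574 21.0863,92.9653.

<svg xmlns="http://www.w3.org/2000/svg" width="86.9286mm" height="123.1516mm" viewBox="0 0 86.9286 123.1516">
  <polyline points="28.7177,110.1075 38.3981,104.3136 45.8349,98.4394 51.0281,92.4850 53.9778,86.4503 54.6840,80.3354 53.1466,74.1403" fill="none" stroke="#008000"/>
  <polyline points="14.3616,51.6574 21.0863,92.9653" fill="none" stroke="#ff00ff"/>
</svg>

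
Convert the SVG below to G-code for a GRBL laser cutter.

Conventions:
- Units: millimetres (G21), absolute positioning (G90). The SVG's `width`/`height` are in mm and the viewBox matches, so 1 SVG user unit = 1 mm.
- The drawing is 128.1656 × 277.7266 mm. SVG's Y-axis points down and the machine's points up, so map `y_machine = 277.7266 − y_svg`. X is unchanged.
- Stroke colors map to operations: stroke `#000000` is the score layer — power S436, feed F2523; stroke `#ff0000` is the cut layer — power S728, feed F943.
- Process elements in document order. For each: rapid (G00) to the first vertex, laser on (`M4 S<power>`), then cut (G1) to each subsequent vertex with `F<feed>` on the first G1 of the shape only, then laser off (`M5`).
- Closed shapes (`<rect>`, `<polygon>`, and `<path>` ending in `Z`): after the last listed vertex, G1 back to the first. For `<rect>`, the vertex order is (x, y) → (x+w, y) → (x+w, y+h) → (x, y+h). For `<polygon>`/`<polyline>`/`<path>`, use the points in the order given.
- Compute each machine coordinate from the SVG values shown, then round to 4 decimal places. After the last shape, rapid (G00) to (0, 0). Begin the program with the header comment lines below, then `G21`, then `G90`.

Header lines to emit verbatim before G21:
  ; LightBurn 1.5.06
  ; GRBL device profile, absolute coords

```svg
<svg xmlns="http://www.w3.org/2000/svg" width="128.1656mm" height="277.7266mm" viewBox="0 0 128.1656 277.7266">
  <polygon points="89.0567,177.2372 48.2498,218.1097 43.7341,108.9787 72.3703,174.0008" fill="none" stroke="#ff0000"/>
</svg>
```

viewBox `0 0 128.1656 277.7266` with mm width/height → 1 unit = 1 mm. Flip: y_m = 277.7266 − y_svg.

**Shape 1** — `<polygon>` closed polygon, stroke `#ff0000` → cut (S728, F943). Machine vertices: (89.0567,100.4894) → (48.2498,59.6169) → (43.7341,168.7479) → (72.3703,103.7258) → (89.0567,100.4894). Closed: final G1 returns to the first vertex.

; LightBurn 1.5.06
; GRBL device profile, absolute coords
G21
G90
G00 X89.0567 Y100.4894
M4 S728
G1 X48.2498 Y59.6169 F943
G1 X43.7341 Y168.7479
G1 X72.3703 Y103.7258
G1 X89.0567 Y100.4894
M5
G00 X0.0000 Y0.0000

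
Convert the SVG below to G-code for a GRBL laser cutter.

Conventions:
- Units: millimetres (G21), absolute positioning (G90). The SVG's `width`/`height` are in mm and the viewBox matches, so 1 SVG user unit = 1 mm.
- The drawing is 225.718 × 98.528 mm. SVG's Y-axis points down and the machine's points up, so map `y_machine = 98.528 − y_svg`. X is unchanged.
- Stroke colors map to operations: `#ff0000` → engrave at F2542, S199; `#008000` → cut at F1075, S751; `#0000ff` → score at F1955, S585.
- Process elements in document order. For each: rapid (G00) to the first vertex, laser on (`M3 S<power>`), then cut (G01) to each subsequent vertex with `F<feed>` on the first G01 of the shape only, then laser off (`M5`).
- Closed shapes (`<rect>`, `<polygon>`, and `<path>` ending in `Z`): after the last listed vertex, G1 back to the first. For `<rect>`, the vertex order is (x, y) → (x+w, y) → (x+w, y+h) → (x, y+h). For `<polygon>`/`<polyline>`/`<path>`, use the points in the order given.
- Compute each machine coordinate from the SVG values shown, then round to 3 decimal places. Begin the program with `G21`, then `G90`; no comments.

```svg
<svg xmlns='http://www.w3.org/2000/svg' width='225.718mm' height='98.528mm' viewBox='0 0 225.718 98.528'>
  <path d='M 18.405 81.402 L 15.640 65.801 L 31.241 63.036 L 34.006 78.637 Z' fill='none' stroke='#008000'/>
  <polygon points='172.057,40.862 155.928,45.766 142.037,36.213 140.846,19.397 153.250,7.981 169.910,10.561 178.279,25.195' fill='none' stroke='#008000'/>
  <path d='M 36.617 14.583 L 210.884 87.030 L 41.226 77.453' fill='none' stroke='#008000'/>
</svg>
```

G21
G90
G00 X18.405 Y17.126
M3 S751
G01 X15.640 Y32.727 F1075
G01 X31.241 Y35.492
G01 X34.006 Y19.891
G01 X18.405 Y17.126
M5
G00 X172.057 Y57.666
M3 S751
G01 X155.928 Y52.762 F1075
G01 X142.037 Y62.315
G01 X140.846 Y79.131
G01 X153.250 Y90.547
G01 X169.910 Y87.967
G01 X178.279 Y73.333
G01 X172.057 Y57.666
M5
G00 X36.617 Y83.945
M3 S751
G01 X210.884 Y11.498 F1075
G01 X41.226 Y21.075
M5

1 u = 1 mm; y_m = 98.528 − y.

[1] `<path>` regular polygon, #008000→cut S751 F1075: (18.405,17.126) → (15.640,32.727) → (31.241,35.492) → (34.006,19.891) → (18.405,17.126) (closed)

[2] `<polygon>` regular polygon, #008000→cut S751 F1075: (172.057,57.666) → (155.928,52.762) → (142.037,62.315) → (140.846,79.131) → (153.250,90.547) → (169.910,87.967) → (178.279,73.333) → (172.057,57.666) (closed)

[3] `<path>` open polyline, #008000→cut S751 F1075: (36.617,83.945) → (210.884,11.498) → (41.226,21.075)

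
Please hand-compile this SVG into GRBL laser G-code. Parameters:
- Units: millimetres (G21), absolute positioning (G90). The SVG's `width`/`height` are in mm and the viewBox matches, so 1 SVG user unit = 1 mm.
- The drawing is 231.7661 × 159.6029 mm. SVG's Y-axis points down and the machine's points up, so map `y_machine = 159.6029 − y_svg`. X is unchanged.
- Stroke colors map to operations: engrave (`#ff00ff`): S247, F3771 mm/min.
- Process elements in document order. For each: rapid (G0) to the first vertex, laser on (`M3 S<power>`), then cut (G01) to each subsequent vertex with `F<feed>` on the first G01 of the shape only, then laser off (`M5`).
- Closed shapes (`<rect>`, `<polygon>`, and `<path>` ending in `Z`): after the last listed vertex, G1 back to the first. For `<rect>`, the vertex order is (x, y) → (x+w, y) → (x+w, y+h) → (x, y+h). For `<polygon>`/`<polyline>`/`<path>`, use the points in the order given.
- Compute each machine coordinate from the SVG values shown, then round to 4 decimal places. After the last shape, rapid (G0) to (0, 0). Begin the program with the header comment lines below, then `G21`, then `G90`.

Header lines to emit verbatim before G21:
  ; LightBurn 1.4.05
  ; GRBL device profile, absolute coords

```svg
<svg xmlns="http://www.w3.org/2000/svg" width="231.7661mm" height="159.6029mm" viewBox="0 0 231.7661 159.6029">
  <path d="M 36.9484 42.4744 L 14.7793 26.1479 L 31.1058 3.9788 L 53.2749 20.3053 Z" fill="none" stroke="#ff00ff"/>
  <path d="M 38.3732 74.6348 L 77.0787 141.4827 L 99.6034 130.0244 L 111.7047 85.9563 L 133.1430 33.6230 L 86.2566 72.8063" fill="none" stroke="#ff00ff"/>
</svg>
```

1 u = 1 mm; y_m = 159.6029 − y.

[1] `<path>` regular polygon, #ff00ff→engrave S247 F3771: (36.9484,117.1285) → (14.7793,133.4550) → (31.1058,155.6241) → (53.2749,139.2976) → (36.9484,117.1285) (closed)

[2] `<path>` open polyline, #ff00ff→engrave S247 F3771: (38.3732,84.9681) → (77.0787,18.1202) → (99.6034,29.5785) → (111.7047,73.6466) → (133.1430,125.9799) → (86.2566,86.7966)

; LightBurn 1.4.05
; GRBL device profile, absolute coords
G21
G90
G0 X36.9484 Y117.1285
M3 S247
G01 X14.7793 Y133.4550 F3771
G01 X31.1058 Y155.6241
G01 X53.2749 Y139.2976
G01 X36.9484 Y117.1285
M5
G0 X38.3732 Y84.9681
M3 S247
G01 X77.0787 Y18.1202 F3771
G01 X99.6034 Y29.5785
G01 X111.7047 Y73.6466
G01 X133.1430 Y125.9799
G01 X86.2566 Y86.7966
M5
G0 X0.0000 Y0.0000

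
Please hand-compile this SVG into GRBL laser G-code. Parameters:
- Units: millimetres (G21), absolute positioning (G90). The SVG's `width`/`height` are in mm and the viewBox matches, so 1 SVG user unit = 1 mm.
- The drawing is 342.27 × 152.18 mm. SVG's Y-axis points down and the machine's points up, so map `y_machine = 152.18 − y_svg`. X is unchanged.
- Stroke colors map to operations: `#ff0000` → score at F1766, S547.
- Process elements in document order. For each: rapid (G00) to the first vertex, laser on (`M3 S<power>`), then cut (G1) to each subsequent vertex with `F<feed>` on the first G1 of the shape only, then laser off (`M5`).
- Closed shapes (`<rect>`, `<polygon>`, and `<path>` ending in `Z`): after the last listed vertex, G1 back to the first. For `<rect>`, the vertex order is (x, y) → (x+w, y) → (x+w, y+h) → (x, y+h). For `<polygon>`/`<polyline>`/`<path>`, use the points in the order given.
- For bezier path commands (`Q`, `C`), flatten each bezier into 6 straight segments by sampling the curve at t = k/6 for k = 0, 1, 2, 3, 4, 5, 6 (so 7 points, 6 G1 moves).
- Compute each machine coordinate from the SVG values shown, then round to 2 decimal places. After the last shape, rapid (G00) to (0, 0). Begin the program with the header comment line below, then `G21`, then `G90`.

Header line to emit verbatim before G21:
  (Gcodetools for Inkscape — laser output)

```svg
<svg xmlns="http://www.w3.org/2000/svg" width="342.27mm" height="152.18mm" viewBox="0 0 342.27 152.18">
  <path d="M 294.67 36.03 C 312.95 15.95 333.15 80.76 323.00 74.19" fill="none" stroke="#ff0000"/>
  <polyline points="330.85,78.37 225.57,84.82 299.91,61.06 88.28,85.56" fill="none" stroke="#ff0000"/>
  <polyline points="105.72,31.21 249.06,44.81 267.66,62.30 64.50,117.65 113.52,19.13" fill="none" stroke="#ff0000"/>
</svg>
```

(Gcodetools for Inkscape — laser output)
G21
G90
G00 X294.67 Y116.15
M3 S547
G1 X303.82 Y119.84 F1766
G1 X312.39 Y113.72
G1 X319.50 Y102.14
G1 X324.23 Y89.43
G1 X325.70 Y79.93
G1 X323.00 Y77.99
M5
G00 X330.85 Y73.81
M3 S547
G1 X225.57 Y67.36 F1766
G1 X299.91 Y91.12
G1 X88.28 Y66.62
M5
G00 X105.72 Y120.97
M3 S547
G1 X249.06 Y107.37 F1766
G1 X267.66 Y89.88
G1 X64.50 Y34.53
G1 X113.52 Y133.05
M5
G00 X0.00 Y0.00

Since the viewBox matches the mm dimensions, user units are millimetres directly. The only transform is the Y-flip y_m = 152.18 − y_svg.

Shape 1 is a cubic bezier drawn with `<path>`. Its stroke #ff0000 means score at S547, F1766. After flipping Y the toolpath is (294.67,116.15) → (303.82,119.84) → (312.39,113.72) → (319.50,102.14) → (324.23,89.43) → (325.70,79.93) → (323.00,77.99).

Shape 2 is a open polyline drawn with `<polyline>`. Its stroke #ff0000 means score at S547, F1766. After flipping Y the toolpath is (330.85,73.81) → (225.57,67.36) → (299.91,91.12) → (88.28,66.62).

Shape 3 is a open polyline drawn with `<polyline>`. Its stroke #ff0000 means score at S547, F1766. After flipping Y the toolpath is (105.72,120.97) → (249.06,107.37) → (267.66,89.88) → (64.50,34.53) → (113.52,133.05).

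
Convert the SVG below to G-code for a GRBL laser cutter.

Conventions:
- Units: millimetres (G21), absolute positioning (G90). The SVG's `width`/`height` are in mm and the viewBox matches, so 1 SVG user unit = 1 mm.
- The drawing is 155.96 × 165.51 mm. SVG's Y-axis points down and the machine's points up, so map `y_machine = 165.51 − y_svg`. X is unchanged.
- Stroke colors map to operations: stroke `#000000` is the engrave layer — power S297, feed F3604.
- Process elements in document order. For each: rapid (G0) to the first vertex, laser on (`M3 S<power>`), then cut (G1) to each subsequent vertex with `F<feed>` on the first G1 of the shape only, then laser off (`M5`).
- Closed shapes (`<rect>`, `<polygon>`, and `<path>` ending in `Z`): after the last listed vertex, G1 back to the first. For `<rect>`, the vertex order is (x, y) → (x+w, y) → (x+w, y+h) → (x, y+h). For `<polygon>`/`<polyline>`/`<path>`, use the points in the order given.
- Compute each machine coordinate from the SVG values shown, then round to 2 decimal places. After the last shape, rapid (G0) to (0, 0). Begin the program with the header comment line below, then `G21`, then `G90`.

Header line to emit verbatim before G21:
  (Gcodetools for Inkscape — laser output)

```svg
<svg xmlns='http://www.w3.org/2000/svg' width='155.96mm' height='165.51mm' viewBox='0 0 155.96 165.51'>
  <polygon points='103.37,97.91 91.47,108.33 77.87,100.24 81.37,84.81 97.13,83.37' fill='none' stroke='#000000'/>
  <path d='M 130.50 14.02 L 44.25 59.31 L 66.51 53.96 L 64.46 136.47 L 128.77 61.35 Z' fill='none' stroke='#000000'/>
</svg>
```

(Gcodetools for Inkscape — laser output)
G21
G90
G0 X103.37 Y67.60
M3 S297
G1 X91.47 Y57.18 F3604
G1 X77.87 Y65.27
G1 X81.37 Y80.70
G1 X97.13 Y82.14
G1 X103.37 Y67.60
M5
G0 X130.50 Y151.49
M3 S297
G1 X44.25 Y106.20 F3604
G1 X66.51 Y111.55
G1 X64.46 Y29.04
G1 X128.77 Y104.16
G1 X130.50 Y151.49
M5
G0 X0.00 Y0.00

viewBox `0 0 155.96 165.51` with mm width/height → 1 unit = 1 mm. Flip: y_m = 165.51 − y_svg.

**Shape 1** — `<polygon>` regular polygon, stroke `#000000` → engrave (S297, F3604). Machine vertices: (103.37,67.60) → (91.47,57.18) → (77.87,65.27) → (81.37,80.70) → (97.13,82.14) → (103.37,67.60). Closed: final G1 returns to the first vertex.

**Shape 2** — `<path>` closed polygon, stroke `#000000` → engrave (S297, F3604). Machine vertices: (130.50,151.49) → (44.25,106.20) → (66.51,111.55) → (64.46,29.04) → (128.77,104.16) → (130.50,151.49). Closed: final G1 returns to the first vertex.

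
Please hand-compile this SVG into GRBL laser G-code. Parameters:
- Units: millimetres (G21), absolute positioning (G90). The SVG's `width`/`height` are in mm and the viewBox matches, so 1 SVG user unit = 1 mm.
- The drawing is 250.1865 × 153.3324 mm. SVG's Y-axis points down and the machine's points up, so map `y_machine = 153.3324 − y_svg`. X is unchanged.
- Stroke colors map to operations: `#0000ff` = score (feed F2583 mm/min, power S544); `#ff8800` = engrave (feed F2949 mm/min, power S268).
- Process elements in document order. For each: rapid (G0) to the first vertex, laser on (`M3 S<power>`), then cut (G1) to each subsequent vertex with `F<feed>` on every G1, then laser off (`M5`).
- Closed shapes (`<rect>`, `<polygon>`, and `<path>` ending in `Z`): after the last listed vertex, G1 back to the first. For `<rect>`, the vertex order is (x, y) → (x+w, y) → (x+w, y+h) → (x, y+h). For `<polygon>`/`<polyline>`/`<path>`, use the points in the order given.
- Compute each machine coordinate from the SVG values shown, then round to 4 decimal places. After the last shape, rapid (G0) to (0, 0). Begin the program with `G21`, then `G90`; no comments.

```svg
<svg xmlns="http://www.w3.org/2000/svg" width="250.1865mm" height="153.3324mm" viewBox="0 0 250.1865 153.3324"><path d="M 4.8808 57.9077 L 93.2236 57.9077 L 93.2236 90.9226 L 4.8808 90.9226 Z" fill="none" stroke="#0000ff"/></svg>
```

G21
G90
G0 X4.8808 Y95.4247
M3 S544
G1 X93.2236 Y95.4247 F2583
G1 X93.2236 Y62.4098 F2583
G1 X4.8808 Y62.4098 F2583
G1 X4.8808 Y95.4247 F2583
M5
G0 X0.0000 Y0.0000

Since the viewBox matches the mm dimensions, user units are millimetres directly. The only transform is the Y-flip y_m = 153.3324 − y_svg.

Shape 1 is a rectangle drawn with `<path>`. Its stroke #0000ff means score at S544, F2583. After flipping Y the toolpath is (4.8808,95.4247) → (93.2236,95.4247) → (93.2236,62.4098) → (4.8808,62.4098) → (4.8808,95.4247), returning to the start.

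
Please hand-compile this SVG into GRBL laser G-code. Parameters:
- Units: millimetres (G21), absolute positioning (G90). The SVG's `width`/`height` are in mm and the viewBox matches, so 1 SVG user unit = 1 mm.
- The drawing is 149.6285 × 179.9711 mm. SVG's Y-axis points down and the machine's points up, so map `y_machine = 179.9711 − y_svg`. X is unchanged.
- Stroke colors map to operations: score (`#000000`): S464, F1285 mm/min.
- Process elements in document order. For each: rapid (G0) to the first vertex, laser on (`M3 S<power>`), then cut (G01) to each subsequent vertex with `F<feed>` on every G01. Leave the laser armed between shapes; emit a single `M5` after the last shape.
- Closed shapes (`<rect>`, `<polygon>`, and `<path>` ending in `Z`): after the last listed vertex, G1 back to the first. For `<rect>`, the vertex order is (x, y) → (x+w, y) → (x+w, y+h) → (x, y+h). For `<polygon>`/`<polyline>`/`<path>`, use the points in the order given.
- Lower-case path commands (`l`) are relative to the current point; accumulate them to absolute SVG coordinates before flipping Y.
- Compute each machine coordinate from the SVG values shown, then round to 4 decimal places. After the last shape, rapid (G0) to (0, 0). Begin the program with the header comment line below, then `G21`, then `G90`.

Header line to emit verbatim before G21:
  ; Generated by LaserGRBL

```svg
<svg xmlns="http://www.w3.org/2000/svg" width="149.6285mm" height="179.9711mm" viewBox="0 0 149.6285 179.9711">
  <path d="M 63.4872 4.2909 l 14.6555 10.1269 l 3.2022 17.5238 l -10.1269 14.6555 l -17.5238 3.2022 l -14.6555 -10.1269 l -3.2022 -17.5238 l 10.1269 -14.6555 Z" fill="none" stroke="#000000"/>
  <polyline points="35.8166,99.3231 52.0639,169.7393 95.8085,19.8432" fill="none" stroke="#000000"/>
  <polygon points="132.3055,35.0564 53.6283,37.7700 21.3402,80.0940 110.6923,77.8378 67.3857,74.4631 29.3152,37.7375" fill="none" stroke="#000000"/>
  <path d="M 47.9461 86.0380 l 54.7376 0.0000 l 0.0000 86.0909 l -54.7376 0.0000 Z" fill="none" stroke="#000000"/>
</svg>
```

; Generated by LaserGRBL
G21
G90
G0 X63.4872 Y175.6802
M3 S464
G01 X78.1427 Y165.5533 F1285
G01 X81.3449 Y148.0295 F1285
G01 X71.2180 Y133.3740 F1285
G01 X53.6942 Y130.1718 F1285
G01 X39.0387 Y140.2987 F1285
G01 X35.8365 Y157.8225 F1285
G01 X45.9634 Y172.4780 F1285
G01 X63.4872 Y175.6802 F1285
G0 X35.8166 Y80.6480
M3 S464
G01 X52.0639 Y10.2318 F1285
G01 X95.8085 Y160.1279 F1285
G0 X132.3055 Y144.9147
M3 S464
G01 X53.6283 Y142.2011 F1285
G01 X21.3402 Y99.8771 F1285
G01 X110.6923 Y102.1333 F1285
G01 X67.3857 Y105.5080 F1285
G01 X29.3152 Y142.2336 F1285
G01 X132.3055 Y144.9147 F1285
G0 X47.9461 Y93.9331
M3 S464
G01 X102.6837 Y93.9331 F1285
G01 X102.6837 Y7.8422 F1285
G01 X47.9461 Y7.8422 F1285
G01 X47.9461 Y93.9331 F1285
M5
G0 X0.0000 Y0.0000

1 u = 1 mm; y_m = 179.9711 − y.

[1] `<path>` regular polygon, #000000→score S464 F1285: (63.4872,175.6802) → (78.1427,165.5533) → (81.3449,148.0295) → (71.2180,133.3740) → (53.6942,130.1718) → (39.0387,140.2987) → (35.8365,157.8225) → (45.9634,172.4780) → (63.4872,175.6802) (closed)

[2] `<polyline>` open polyline, #000000→score S464 F1285: (35.8166,80.6480) → (52.0639,10.2318) → (95.8085,160.1279)

[3] `<polygon>` closed polygon, #000000→score S464 F1285: (132.3055,144.9147) → (53.6283,142.2011) → (21.3402,99.8771) → (110.6923,102.1333) → (67.3857,105.5080) → (29.3152,142.2336) → (132.3055,144.9147) (closed)

[4] `<path>` rectangle, #000000→score S464 F1285: (47.9461,93.9331) → (102.6837,93.9331) → (102.6837,7.8422) → (47.9461,7.8422) → (47.9461,93.9331) (closed)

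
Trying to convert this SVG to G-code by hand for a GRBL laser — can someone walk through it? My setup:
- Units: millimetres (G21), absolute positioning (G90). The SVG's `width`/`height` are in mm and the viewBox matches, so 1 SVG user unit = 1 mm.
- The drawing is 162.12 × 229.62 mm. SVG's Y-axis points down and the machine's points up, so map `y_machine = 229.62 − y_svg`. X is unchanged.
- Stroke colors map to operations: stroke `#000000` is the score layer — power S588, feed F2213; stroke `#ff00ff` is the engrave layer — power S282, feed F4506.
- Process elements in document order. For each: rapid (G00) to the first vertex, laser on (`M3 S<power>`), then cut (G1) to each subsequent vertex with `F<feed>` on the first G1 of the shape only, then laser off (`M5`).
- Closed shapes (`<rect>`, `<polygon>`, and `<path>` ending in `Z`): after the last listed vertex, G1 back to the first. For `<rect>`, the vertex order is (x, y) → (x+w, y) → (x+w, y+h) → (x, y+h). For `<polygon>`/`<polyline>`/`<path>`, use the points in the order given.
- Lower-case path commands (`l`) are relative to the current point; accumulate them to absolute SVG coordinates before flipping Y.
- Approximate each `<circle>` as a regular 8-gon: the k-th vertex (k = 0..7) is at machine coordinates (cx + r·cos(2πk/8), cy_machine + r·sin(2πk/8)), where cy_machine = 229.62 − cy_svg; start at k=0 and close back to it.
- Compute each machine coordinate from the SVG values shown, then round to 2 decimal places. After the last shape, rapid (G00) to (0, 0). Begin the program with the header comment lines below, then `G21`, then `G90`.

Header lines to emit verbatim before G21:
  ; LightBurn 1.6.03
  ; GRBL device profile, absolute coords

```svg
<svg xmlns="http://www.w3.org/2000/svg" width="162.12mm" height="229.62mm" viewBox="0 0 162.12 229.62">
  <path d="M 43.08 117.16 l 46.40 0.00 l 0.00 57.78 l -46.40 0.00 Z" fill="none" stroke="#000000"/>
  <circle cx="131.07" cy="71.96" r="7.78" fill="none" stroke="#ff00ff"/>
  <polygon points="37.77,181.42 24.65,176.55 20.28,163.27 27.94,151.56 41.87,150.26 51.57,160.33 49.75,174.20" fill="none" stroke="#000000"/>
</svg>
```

; LightBurn 1.6.03
; GRBL device profile, absolute coords
G21
G90
G00 X43.08 Y112.46
M3 S588
G1 X89.48 Y112.46 F2213
G1 X89.48 Y54.68
G1 X43.08 Y54.68
G1 X43.08 Y112.46
M5
G00 X138.85 Y157.66
M3 S282
G1 X136.57 Y163.16 F4506
G1 X131.07 Y165.44
G1 X125.57 Y163.16
G1 X123.29 Y157.66
G1 X125.57 Y152.16
G1 X131.07 Y149.88
G1 X136.57 Y152.16
G1 X138.85 Y157.66
M5
G00 X37.77 Y48.20
M3 S588
G1 X24.65 Y53.07 F2213
G1 X20.28 Y66.35
G1 X27.94 Y78.06
G1 X41.87 Y79.36
G1 X51.57 Y69.29
G1 X49.75 Y55.42
G1 X37.77 Y48.20
M5
G00 X0.00 Y0.00

1 u = 1 mm; y_m = 229.62 − y.

[1] `<path>` rectangle, #000000→score S588 F2213: (43.08,112.46) → (89.48,112.46) → (89.48,54.68) → (43.08,54.68) → (43.08,112.46) (closed)

[2] `<circle>` circle, #ff00ff→engrave S282 F4506: (138.85,157.66) → (136.57,163.16) → (131.07,165.44) → (125.57,163.16) → (123.29,157.66) → (125.57,152.16) → (131.07,149.88) → (136.57,152.16) → (138.85,157.66) (closed)

[3] `<polygon>` regular polygon, #000000→score S588 F2213: (37.77,48.20) → (24.65,53.07) → (20.28,66.35) → (27.94,78.06) → (41.87,79.36) → (51.57,69.29) → (49.75,55.42) → (37.77,48.20) (closed)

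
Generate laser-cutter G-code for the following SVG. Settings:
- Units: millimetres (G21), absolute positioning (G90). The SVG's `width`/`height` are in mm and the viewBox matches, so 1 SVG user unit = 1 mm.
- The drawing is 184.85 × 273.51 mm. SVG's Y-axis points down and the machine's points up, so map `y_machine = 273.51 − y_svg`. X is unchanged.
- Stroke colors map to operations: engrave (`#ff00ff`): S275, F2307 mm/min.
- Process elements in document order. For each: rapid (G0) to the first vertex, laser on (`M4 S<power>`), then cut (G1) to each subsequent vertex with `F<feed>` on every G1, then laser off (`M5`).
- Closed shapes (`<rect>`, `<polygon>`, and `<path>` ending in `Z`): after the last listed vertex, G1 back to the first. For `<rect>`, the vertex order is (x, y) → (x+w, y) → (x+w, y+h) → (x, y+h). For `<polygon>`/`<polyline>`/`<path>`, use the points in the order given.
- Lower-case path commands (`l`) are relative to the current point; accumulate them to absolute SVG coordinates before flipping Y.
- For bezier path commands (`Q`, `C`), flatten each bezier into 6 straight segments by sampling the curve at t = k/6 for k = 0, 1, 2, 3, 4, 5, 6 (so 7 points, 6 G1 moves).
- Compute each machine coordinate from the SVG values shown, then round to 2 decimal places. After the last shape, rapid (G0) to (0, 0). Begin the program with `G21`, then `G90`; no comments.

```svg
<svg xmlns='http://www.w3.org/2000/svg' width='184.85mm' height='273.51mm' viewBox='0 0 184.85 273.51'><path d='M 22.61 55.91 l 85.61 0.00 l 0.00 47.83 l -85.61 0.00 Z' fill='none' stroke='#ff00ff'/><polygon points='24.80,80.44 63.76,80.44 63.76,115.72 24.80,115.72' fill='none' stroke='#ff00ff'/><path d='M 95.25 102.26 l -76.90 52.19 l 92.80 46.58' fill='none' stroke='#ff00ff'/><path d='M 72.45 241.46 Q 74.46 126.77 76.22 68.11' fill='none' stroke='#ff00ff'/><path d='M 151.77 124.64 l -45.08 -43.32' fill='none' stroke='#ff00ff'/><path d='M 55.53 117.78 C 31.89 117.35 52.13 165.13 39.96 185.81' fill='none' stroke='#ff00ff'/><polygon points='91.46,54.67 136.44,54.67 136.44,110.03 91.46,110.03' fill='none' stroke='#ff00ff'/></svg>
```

Since the viewBox matches the mm dimensions, user units are millimetres directly. The only transform is the Y-flip y_m = 273.51 − y_svg.

Shape 1 is a rectangle drawn with `<path>`. Its stroke #ff00ff means engrave at S275, F2307. After flipping Y the toolpath is (22.61,217.60) → (108.22,217.60) → (108.22,169.77) → (22.61,169.77) → (22.61,217.60), returning to the start.

Shape 2 is a rectangle drawn with `<polygon>`. Its stroke #ff00ff means engrave at S275, F2307. After flipping Y the toolpath is (24.80,193.07) → (63.76,193.07) → (63.76,157.79) → (24.80,157.79) → (24.80,193.07), returning to the start.

Shape 3 is a open polyline drawn with `<path>`. Its stroke #ff00ff means engrave at S275, F2307. After flipping Y the toolpath is (95.25,171.25) → (18.35,119.06) → (111.15,72.48).

Shape 4 is a quadratic bezier drawn with `<path>`. Its stroke #ff00ff means engrave at S275, F2307. After flipping Y the toolpath is (72.45,32.05) → (73.11,68.72) → (73.76,102.28) → (74.40,132.73) → (75.02,160.07) → (75.63,184.29) → (76.22,205.40).

Shape 5 is a line segment drawn with `<path>`. Its stroke #ff00ff means engrave at S275, F2307. After flipping Y the toolpath is (151.77,148.87) → (106.69,192.19).

Shape 6 is a cubic bezier drawn with `<path>`. Its stroke #ff00ff means engrave at S275, F2307. After flipping Y the toolpath is (55.53,155.73) → (47.01,152.28) → (43.69,142.88) → (43.44,129.63) → (44.15,114.62) → (43.70,99.95) → (39.96,87.70).

Shape 7 is a rectangle drawn with `<polygon>`. Its stroke #ff00ff means engrave at S275, F2307. After flipping Y the toolpath is (91.46,218.84) → (136.44,218.84) → (136.44,163.48) → (91.46,163.48) → (91.46,218.84), returning to the start.

G21
G90
G0 X22.61 Y217.60
M4 S275
G1 X108.22 Y217.60 F2307
G1 X108.22 Y169.77 F2307
G1 X22.61 Y169.77 F2307
G1 X22.61 Y217.60 F2307
M5
G0 X24.80 Y193.07
M4 S275
G1 X63.76 Y193.07 F2307
G1 X63.76 Y157.79 F2307
G1 X24.80 Y157.79 F2307
G1 X24.80 Y193.07 F2307
M5
G0 X95.25 Y171.25
M4 S275
G1 X18.35 Y119.06 F2307
G1 X111.15 Y72.48 F2307
M5
G0 X72.45 Y32.05
M4 S275
G1 X73.11 Y68.72 F2307
G1 X73.76 Y102.28 F2307
G1 X74.40 Y132.73 F2307
G1 X75.02 Y160.07 F2307
G1 X75.63 Y184.29 F2307
G1 X76.22 Y205.40 F2307
M5
G0 X151.77 Y148.87
M4 S275
G1 X106.69 Y192.19 F2307
M5
G0 X55.53 Y155.73
M4 S275
G1 X47.01 Y152.28 F2307
G1 X43.69 Y142.88 F2307
G1 X43.44 Y129.63 F2307
G1 X44.15 Y114.62 F2307
G1 X43.70 Y99.95 F2307
G1 X39.96 Y87.70 F2307
M5
G0 X91.46 Y218.84
M4 S275
G1 X136.44 Y218.84 F2307
G1 X136.44 Y163.48 F2307
G1 X91.46 Y163.48 F2307
G1 X91.46 Y218.84 F2307
M5
G0 X0.00 Y0.00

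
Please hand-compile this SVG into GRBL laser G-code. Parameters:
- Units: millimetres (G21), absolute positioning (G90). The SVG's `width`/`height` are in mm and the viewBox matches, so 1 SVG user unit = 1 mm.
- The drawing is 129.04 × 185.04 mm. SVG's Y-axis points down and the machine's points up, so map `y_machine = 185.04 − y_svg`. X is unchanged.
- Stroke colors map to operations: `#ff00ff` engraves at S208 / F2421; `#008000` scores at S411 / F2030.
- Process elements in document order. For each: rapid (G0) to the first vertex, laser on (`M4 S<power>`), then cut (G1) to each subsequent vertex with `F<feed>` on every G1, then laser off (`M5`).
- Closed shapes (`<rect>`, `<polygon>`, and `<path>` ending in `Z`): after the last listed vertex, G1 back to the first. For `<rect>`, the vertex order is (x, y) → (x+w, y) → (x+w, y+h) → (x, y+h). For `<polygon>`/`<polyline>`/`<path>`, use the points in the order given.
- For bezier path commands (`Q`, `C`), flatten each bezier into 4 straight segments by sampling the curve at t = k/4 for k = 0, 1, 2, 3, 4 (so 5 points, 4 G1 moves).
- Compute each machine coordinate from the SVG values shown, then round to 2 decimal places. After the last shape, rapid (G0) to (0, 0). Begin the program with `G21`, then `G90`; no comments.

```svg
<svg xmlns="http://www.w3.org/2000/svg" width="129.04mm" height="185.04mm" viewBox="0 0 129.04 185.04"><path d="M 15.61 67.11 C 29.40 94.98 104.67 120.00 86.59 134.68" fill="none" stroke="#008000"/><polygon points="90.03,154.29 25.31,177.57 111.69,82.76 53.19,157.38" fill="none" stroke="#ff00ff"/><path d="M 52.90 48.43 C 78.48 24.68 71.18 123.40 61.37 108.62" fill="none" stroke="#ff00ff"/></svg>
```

Since the viewBox matches the mm dimensions, user units are millimetres directly. The only transform is the Y-flip y_m = 185.04 − y_svg.

Shape 1 is a cubic bezier drawn with `<path>`. Its stroke #008000 means score at S411, F2030. After flipping Y the toolpath is (15.61,117.93) → (35.06,97.68) → (63.05,79.20) → (85.07,63.19) → (86.59,50.36).

Shape 2 is a closed polygon drawn with `<polygon>`. Its stroke #ff00ff means engrave at S208, F2421. After flipping Y the toolpath is (90.03,30.75) → (25.31,7.47) → (111.69,102.28) → (53.19,27.66) → (90.03,30.75), returning to the start.

Shape 3 is a cubic bezier drawn with `<path>`. Its stroke #ff00ff means engrave at S208, F2421. After flipping Y the toolpath is (52.90,136.61) → (66.39,135.15) → (70.41,109.88) → (67.78,82.93) → (61.37,76.42).

G21
G90
G0 X15.61 Y117.93
M4 S411
G1 X35.06 Y97.68 F2030
G1 X63.05 Y79.20 F2030
G1 X85.07 Y63.19 F2030
G1 X86.59 Y50.36 F2030
M5
G0 X90.03 Y30.75
M4 S208
G1 X25.31 Y7.47 F2421
G1 X111.69 Y102.28 F2421
G1 X53.19 Y27.66 F2421
G1 X90.03 Y30.75 F2421
M5
G0 X52.90 Y136.61
M4 S208
G1 X66.39 Y135.15 F2421
G1 X70.41 Y109.88 F2421
G1 X67.78 Y82.93 F2421
G1 X61.37 Y76.42 F2421
M5
G0 X0.00 Y0.00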